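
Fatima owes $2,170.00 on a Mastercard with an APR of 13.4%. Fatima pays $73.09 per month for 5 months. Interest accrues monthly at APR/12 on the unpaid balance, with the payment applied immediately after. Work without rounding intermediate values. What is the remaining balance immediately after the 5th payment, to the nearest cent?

$1,920.19

Monthly rate r = 13.4%/12 = 1.11667% = 0.0111667.
Each month: B ← B·(1+r) − $73.09.
Month 1: interest $24.23; balance after payment $2,121.14.
Month 2: interest $23.69; balance after payment $2,071.74.
Month 3: interest $23.13; balance after payment $2,021.78.
Month 4: interest $22.58; balance after payment $1,971.27.
Month 5: interest $22.01; balance after payment $1,920.19.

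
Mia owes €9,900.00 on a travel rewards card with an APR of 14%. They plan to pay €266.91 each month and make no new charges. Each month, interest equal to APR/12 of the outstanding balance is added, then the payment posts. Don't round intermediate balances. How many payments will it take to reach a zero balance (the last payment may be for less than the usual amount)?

49 months

Monthly rate r = 14%/12 = 1.16667% = 0.0116667.
Recurrence: B ← B·(1+r) − €266.91.
Month 1: interest €115.50; balance after payment €9,748.59.
Month 2: interest €113.73; balance after payment €9,595.41.
Closed form: n = −ln(1 − rB₀/P)/ln(1+r) = −ln(0.56727)/ln(1.01167) ≈ 48.876, so the balance reaches zero during payment 49.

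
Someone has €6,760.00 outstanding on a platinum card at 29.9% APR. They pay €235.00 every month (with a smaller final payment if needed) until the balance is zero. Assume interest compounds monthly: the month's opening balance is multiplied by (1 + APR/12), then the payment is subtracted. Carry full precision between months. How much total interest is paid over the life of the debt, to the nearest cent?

Monthly rate r = 29.9%/12 = 2.49167% = 0.0249167.
Payoff takes n = ⌈−ln(1 − rB₀/P)/ln(1+r)⌉ = ⌈51.254⌉ = 52 payments; the last is €60.27.
Total paid = 51·€235.00 + €60.27 = €12,045.27.
Total interest = total paid − principal = €12,045.27 − €6,760.00 = €5,285.27.

€5,285.27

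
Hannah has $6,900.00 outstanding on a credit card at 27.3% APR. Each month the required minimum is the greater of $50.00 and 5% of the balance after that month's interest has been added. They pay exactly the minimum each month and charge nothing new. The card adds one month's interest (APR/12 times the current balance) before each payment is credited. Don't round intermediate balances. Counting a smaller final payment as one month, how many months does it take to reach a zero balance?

95 months

Monthly rate r = 27.3%/12 = 2.275% = 0.02275.
While 5% of the post-interest balance exceeds $50.00, each month B ← (B·(1+r))·(1 − 0.05), i.e. B shrinks by the factor (1+r)·0.95 = 0.97161.
This holds for months 1–68. Entering month 69 the balance is $973.60; 5% of the post-interest balance is now below $50.00, so the flat $50.00 minimum applies from here.
From month 69 a fixed $50.00 at rate r clears $973.60 in 27 more payments. Total: 68 + 27 = 95 months.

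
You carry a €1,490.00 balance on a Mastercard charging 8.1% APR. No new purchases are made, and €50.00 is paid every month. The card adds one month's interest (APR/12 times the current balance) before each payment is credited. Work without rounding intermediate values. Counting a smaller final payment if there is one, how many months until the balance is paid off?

34 payments

Monthly rate r = 8.1%/12 = 0.675% = 0.00675.
Recurrence: B ← B·(1+r) − €50.00.
Month 1: interest €10.06; balance after payment €1,450.06.
Month 2: interest €9.79; balance after payment €1,409.85.
Closed form: n = −ln(1 − rB₀/P)/ln(1+r) = −ln(0.79885)/ln(1.00675) ≈ 33.384, so the balance reaches zero during payment 34.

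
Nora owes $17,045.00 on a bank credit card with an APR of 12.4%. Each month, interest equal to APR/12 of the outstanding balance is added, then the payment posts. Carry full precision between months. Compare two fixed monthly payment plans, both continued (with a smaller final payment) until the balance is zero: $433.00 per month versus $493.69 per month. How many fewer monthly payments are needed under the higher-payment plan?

Monthly rate r = 12.4%/12 = 1.03333% = 0.0103333.
At $433.00/mo: n = ⌈−ln(1 − rB₀/P)/ln(1+r)⌉ = 51 payments (last $344.00); total interest = total paid − $17,045.00 = $4,949.00.
At $493.69/mo: 43 payments (last $455.12); total interest $4,145.10.
Payments saved = 51 − 43 = 8.

8 fewer payments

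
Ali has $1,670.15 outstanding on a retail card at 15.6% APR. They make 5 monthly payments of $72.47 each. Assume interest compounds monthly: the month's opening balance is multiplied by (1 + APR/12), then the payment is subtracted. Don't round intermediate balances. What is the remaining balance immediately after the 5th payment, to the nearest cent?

$1,409.67

Monthly rate r = 15.6%/12 = 1.3% = 0.013.
Each month: B ← B·(1+r) − $72.47.
Month 1: interest $21.71; balance after payment $1,619.39.
Month 2: interest $21.05; balance after payment $1,567.97.
Month 3: interest $20.38; balance after payment $1,515.89.
Month 4: interest $19.71; balance after payment $1,463.12.
Month 5: interest $19.02; balance after payment $1,409.67.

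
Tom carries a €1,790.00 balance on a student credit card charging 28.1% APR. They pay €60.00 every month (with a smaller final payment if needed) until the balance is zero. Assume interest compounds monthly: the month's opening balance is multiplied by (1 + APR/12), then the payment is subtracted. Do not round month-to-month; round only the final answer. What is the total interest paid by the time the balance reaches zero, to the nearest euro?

€1,319

Monthly rate r = 28.1%/12 = 2.34167% = 0.0234167.
Payoff takes n = ⌈−ln(1 − rB₀/P)/ln(1+r)⌉ = ⌈51.813⌉ = 52 payments; the last is €48.91.
Total paid = 51·€60.00 + €48.91 = €3,108.91.
Total interest = total paid − principal = €3,108.91 − €1,790.00 = €1,318.91.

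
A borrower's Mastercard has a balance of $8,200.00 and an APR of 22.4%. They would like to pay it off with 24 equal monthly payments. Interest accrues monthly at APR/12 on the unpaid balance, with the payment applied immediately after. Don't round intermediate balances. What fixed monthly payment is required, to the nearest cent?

Monthly rate r = 22.4%/12 = 1.86667% = 0.0186667.
Level-payment amortization: P = B₀·r / (1 − (1+r)^(−n)) = 8200.00·0.0186667 / (1 − 1.01867^(−24)).
Denominator 1 − (1+r)^(−24) = 0.358451173.
P = 153.067 / 0.358451173 ≈ 427.02.

$427.02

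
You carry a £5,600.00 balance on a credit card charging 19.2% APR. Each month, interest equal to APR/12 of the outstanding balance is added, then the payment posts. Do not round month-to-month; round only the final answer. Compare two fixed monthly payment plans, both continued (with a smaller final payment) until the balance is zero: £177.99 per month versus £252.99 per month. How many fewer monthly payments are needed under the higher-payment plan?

Monthly rate r = 19.2%/12 = 1.6% = 0.016.
At £177.99/mo: n = ⌈−ln(1 − rB₀/P)/ln(1+r)⌉ = 45 payments (last £17.41); total interest = total paid − £5,600.00 = £2,248.97.
At £252.99/mo: 28 payments (last £138.04); total interest £1,368.77.
Payments saved = 45 − 28 = 17.

17 fewer payments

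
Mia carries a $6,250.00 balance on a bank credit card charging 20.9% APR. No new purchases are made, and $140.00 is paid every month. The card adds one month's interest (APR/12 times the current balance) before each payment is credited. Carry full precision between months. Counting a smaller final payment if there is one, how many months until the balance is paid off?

88 months

Monthly rate r = 20.9%/12 = 1.74167% = 0.0174167.
Recurrence: B ← B·(1+r) − $140.00.
Month 1: interest $108.85; balance after payment $6,218.85.
Month 2: interest $108.31; balance after payment $6,187.17.
Closed form: n = −ln(1 − rB₀/P)/ln(1+r) = −ln(0.22247)/ln(1.01742) ≈ 87.044, so the balance reaches zero during payment 88.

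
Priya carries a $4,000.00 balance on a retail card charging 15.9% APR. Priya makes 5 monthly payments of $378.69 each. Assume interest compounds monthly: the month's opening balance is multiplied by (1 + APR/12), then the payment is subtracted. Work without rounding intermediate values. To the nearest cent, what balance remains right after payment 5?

$2,327.82

Monthly rate r = 15.9%/12 = 1.325% = 0.01325.
Each month: B ← B·(1+r) − $378.69.
Month 1: interest $53.00; balance after payment $3,674.31.
Month 2: interest $48.68; balance after payment $3,344.30.
Month 3: interest $44.31; balance after payment $3,009.93.
Month 4: interest $39.88; balance after payment $2,671.12.
Month 5: interest $35.39; balance after payment $2,327.82.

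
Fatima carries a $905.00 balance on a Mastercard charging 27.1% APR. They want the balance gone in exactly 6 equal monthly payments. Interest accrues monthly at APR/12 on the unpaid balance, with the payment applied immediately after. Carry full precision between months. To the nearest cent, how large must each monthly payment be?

$162.98

Monthly rate r = 27.1%/12 = 2.25833% = 0.0225833.
Level-payment amortization: P = B₀·r / (1 − (1+r)^(−n)) = 905.00·0.0225833 / (1 − 1.02258^(−6)).
Denominator 1 − (1+r)^(−6) = 0.125403491.
P = 20.4379 / 0.125403491 ≈ 162.98.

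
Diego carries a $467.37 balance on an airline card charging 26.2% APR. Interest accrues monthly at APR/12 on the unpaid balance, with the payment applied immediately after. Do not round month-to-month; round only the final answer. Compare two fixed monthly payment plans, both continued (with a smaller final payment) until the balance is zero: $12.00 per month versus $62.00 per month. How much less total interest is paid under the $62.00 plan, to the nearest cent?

$539.00

Monthly rate r = 26.2%/12 = 2.18333% = 0.0218333.
At $12.00/mo: n = ⌈−ln(1 − rB₀/P)/ln(1+r)⌉ = 88 payments (last $11.35); total interest = total paid − $467.37 = $587.98.
At $62.00/mo: 9 payments (last $20.35); total interest $48.98.
Interest saved = $587.98 − $48.98 = $539.00.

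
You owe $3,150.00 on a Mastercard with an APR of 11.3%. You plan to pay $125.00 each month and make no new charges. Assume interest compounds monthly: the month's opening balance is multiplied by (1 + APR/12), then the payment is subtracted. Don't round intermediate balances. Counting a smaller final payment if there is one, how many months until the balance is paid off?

29 payments

Monthly rate r = 11.3%/12 = 0.941667% = 0.00941667.
Recurrence: B ← B·(1+r) − $125.00.
Month 1: interest $29.66; balance after payment $3,054.66.
Month 2: interest $28.76; balance after payment $2,958.43.
Closed form: n = −ln(1 − rB₀/P)/ln(1+r) = −ln(0.7627)/ln(1.00942) ≈ 28.902, so the balance reaches zero during payment 29.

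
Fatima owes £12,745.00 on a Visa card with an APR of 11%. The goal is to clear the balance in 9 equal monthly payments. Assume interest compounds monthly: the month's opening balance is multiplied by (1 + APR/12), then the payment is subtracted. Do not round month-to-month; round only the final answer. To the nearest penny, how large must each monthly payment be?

Monthly rate r = 11%/12 = 0.916667% = 0.00916667.
Level-payment amortization: P = B₀·r / (1 − (1+r)^(−n)) = 12745.00·0.00916667 / (1 − 1.00917^(−9)).
Denominator 1 − (1+r)^(−9) = 0.0788424285.
P = 116.829 / 0.0788424285 ≈ 1481.81.

£1,481.81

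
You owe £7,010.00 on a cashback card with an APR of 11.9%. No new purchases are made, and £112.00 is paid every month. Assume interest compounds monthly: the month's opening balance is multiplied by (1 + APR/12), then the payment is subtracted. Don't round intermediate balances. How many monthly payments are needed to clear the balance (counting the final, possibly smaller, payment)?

99 payments

Monthly rate r = 11.9%/12 = 0.991667% = 0.00991667.
Recurrence: B ← B·(1+r) − £112.00.
Month 1: interest £69.52; balance after payment £6,967.52.
Month 2: interest £69.09; balance after payment £6,924.61.
Closed form: n = −ln(1 − rB₀/P)/ln(1+r) = −ln(0.37932)/ln(1.00992) ≈ 98.235, so the balance reaches zero during payment 99.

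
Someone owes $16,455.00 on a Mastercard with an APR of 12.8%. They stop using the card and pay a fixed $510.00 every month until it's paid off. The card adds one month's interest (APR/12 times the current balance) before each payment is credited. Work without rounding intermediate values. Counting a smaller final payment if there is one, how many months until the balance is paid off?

40 months

Monthly rate r = 12.8%/12 = 1.06667% = 0.0106667.
Recurrence: B ← B·(1+r) − $510.00.
Month 1: interest $175.52; balance after payment $16,120.52.
Month 2: interest $171.95; balance after payment $15,782.47.
Closed form: n = −ln(1 − rB₀/P)/ln(1+r) = −ln(0.65584)/ln(1.01067) ≈ 39.757, so the balance reaches zero during payment 40.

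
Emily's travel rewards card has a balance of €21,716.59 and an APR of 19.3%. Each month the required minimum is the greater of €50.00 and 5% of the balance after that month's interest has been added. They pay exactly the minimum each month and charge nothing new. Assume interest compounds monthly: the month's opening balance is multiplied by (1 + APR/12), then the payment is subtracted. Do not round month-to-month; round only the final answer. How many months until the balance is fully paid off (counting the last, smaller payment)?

112 months

Monthly rate r = 19.3%/12 = 1.60833% = 0.0160833.
While 5% of the post-interest balance exceeds €50.00, each month B ← (B·(1+r))·(1 − 0.05), i.e. B shrinks by the factor (1+r)·0.95 = 0.96528.
This holds for months 1–88. Entering month 89 the balance is €968.83; 5% of the post-interest balance is now below €50.00, so the flat €50.00 minimum applies from here.
From month 89 a fixed €50.00 at rate r clears €968.83 in 24 more payments. Total: 88 + 24 = 112 months.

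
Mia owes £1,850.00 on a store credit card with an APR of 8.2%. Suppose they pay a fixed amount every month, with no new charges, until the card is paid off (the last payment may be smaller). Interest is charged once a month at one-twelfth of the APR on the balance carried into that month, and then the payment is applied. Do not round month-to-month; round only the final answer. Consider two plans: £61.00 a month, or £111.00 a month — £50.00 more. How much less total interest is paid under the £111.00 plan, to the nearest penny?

£109.35

Monthly rate r = 8.2%/12 = 0.683333% = 0.00683333.
At £61.00/mo: n = ⌈−ln(1 − rB₀/P)/ln(1+r)⌉ = 35 payments (last £6.22); total interest = total paid − £1,850.00 = £230.22.
At £111.00/mo: 18 payments (last £83.87); total interest £120.87.
Interest saved = £230.22 − £120.87 = £109.35.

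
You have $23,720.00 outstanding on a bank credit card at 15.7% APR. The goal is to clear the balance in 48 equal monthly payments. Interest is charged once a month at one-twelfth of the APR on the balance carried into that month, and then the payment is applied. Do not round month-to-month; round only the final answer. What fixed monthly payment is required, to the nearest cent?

$668.59

Monthly rate r = 15.7%/12 = 1.30833% = 0.0130833.
Level-payment amortization: P = B₀·r / (1 − (1+r)^(−n)) = 23720.00·0.0130833 / (1 − 1.01308^(−48)).
Denominator 1 − (1+r)^(−48) = 0.464164098.
P = 310.337 / 0.464164098 ≈ 668.59.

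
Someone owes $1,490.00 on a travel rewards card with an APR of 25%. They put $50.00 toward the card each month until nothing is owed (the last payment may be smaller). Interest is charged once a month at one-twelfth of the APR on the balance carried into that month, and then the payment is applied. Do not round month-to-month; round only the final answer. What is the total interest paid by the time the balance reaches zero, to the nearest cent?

$861.65

Monthly rate r = 25%/12 = 2.08333% = 0.0208333.
Payoff takes n = ⌈−ln(1 − rB₀/P)/ln(1+r)⌉ = ⌈47.033⌉ = 48 payments; the last is $1.65.
Total paid = 47·$50.00 + $1.65 = $2,351.65.
Total interest = total paid − principal = $2,351.65 − $1,490.00 = $861.65.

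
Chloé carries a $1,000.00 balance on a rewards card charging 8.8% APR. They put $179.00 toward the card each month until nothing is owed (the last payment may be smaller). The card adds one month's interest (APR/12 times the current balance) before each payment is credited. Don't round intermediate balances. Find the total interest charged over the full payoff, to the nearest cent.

$24.93

Monthly rate r = 8.8%/12 = 0.733333% = 0.00733333.
Payoff takes n = ⌈−ln(1 − rB₀/P)/ln(1+r)⌉ = ⌈5.725⌉ = 6 payments; the last is $129.93.
Total paid = 5·$179.00 + $129.93 = $1,024.93.
Total interest = total paid − principal = $1,024.93 − $1,000.00 = $24.93.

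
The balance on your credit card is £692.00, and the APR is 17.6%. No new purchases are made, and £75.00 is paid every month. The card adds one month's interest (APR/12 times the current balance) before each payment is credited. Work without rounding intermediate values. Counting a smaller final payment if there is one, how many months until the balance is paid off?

Monthly rate r = 17.6%/12 = 1.46667% = 0.0146667.
Recurrence: B ← B·(1+r) − £75.00.
Month 1: interest £10.15; balance after payment £627.15.
Month 2: interest £9.20; balance after payment £561.35.
Closed form: n = −ln(1 − rB₀/P)/ln(1+r) = −ln(0.86468)/ln(1.01467) ≈ 9.986, so the balance reaches zero during payment 10.

10 payments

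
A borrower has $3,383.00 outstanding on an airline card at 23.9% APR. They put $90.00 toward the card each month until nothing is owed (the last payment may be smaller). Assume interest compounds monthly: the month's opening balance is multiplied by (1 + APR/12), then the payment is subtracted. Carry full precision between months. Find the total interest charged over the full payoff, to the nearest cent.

Monthly rate r = 23.9%/12 = 1.99167% = 0.0199167.
Payoff takes n = ⌈−ln(1 − rB₀/P)/ln(1+r)⌉ = ⌈70.022⌉ = 71 payments; the last is $1.96.
Total paid = 70·$90.00 + $1.96 = $6,301.96.
Total interest = total paid − principal = $6,301.96 − $3,383.00 = $2,918.96.

$2,918.96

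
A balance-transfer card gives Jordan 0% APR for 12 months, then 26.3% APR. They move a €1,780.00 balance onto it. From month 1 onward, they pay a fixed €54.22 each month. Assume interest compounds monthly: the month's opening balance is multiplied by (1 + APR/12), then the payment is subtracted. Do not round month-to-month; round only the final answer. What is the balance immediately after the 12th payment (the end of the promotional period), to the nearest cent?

€1,129.36

Promo months 1–12 at r₀ = 0%/12 = 0; months 13+ at r₁ = 26.3%/12 = 0.0219167.
After month 12 (no interest yet): B = €1,780.00 − 12·€54.22 = €1,129.36.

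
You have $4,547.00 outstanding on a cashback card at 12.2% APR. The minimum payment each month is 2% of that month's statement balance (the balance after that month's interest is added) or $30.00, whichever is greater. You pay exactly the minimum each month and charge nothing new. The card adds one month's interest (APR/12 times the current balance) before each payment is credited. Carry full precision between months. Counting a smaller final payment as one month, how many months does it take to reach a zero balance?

181 months

Monthly rate r = 12.2%/12 = 1.01667% = 0.0101667.
While 2% of the post-interest balance exceeds $30.00, each month B ← (B·(1+r))·(1 − 0.02), i.e. B shrinks by the factor (1+r)·0.98 = 0.98996.
This holds for months 1–111. Entering month 112 the balance is $1,484.04; 2% of the post-interest balance is now below $30.00, so the flat $30.00 minimum applies from here.
From month 112 a fixed $30.00 at rate r clears $1,484.04 in 70 more payments. Total: 111 + 70 = 181 months.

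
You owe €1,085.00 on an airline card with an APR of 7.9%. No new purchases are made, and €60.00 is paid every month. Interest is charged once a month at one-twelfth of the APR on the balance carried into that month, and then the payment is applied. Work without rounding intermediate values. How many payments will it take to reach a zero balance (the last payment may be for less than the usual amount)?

20 payments

Monthly rate r = 7.9%/12 = 0.658333% = 0.00658333.
Recurrence: B ← B·(1+r) − €60.00.
Month 1: interest €7.14; balance after payment €1,032.14.
Month 2: interest €6.79; balance after payment €978.94.
Closed form: n = −ln(1 − rB₀/P)/ln(1+r) = −ln(0.88095)/ln(1.00658) ≈ 19.317, so the balance reaches zero during payment 20.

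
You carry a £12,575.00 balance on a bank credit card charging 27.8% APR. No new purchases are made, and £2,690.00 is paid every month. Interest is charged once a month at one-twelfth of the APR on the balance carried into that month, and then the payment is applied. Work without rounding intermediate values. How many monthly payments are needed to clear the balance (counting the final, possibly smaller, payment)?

Monthly rate r = 27.8%/12 = 2.31667% = 0.0231667.
Recurrence: B ← B·(1+r) − £2,690.00.
Month 1: interest £291.32; balance after payment £10,176.32.
Month 2: interest £235.75; balance after payment £7,722.07.
Month 3: interest £178.89; balance after payment £5,210.97.
Month 4: interest £120.72; balance after payment £2,641.69.
Month 5: interest £61.20; balance after payment £12.89.
Month 6: interest £0.30; balance after payment £0.00.

6 payments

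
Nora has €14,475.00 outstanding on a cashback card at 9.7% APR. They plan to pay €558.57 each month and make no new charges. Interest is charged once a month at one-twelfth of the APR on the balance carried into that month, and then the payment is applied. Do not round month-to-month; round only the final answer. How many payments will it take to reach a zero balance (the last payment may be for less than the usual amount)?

Monthly rate r = 9.7%/12 = 0.808333% = 0.00808333.
Recurrence: B ← B·(1+r) − €558.57.
Month 1: interest €117.01; balance after payment €14,033.44.
Month 2: interest €113.44; balance after payment €13,588.30.
Closed form: n = −ln(1 − rB₀/P)/ln(1+r) = −ln(0.79053)/ln(1.00808) ≈ 29.197, so the balance reaches zero during payment 30.

30 payments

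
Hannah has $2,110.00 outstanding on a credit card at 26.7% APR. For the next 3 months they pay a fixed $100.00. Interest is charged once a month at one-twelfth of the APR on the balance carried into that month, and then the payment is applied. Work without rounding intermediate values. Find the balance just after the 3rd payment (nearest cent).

$1,947.27

Monthly rate r = 26.7%/12 = 2.225% = 0.02225.
Each month: B ← B·(1+r) − $100.00.
Month 1: interest $46.95; balance after payment $2,056.95.
Month 2: interest $45.77; balance after payment $2,002.71.
Month 3: interest $44.56; balance after payment $1,947.27.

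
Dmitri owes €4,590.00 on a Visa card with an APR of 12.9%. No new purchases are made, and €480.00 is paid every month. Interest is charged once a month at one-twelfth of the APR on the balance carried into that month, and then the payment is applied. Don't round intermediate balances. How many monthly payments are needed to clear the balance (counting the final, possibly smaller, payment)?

Monthly rate r = 12.9%/12 = 1.075% = 0.01075.
Recurrence: B ← B·(1+r) − €480.00.
Month 1: interest €49.34; balance after payment €4,159.34.
Month 2: interest €44.71; balance after payment €3,724.06.
Closed form: n = −ln(1 − rB₀/P)/ln(1+r) = −ln(0.8972)/ln(1.01075) ≈ 10.145, so the balance reaches zero during payment 11.

11 payments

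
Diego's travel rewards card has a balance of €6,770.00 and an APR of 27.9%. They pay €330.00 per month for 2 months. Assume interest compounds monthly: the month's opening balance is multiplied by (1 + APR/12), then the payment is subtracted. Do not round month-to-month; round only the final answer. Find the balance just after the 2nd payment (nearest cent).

€6,420.79

Monthly rate r = 27.9%/12 = 2.325% = 0.02325.
Each month: B ← B·(1+r) − €330.00.
Month 1: interest €157.40; balance after payment €6,597.40.
Month 2: interest €153.39; balance after payment €6,420.79.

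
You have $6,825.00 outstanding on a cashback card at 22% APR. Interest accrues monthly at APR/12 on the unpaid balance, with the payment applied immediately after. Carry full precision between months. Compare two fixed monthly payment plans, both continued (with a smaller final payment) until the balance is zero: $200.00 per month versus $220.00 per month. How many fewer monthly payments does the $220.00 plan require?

Monthly rate r = 22%/12 = 1.83333% = 0.0183333.
At $200.00/mo: n = ⌈−ln(1 − rB₀/P)/ln(1+r)⌉ = 55 payments (last $16.24); total interest = total paid − $6,825.00 = $3,991.24.
At $220.00/mo: 47 payments (last $65.46); total interest $3,360.46.
Payments saved = 55 − 47 = 8.

8 fewer payments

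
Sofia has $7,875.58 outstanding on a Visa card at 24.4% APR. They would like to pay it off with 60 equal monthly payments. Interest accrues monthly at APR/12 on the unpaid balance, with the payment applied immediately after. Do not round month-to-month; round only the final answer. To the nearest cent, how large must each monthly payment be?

$228.40

Monthly rate r = 24.4%/12 = 2.03333% = 0.0203333.
Level-payment amortization: P = B₀·r / (1 − (1+r)^(−n)) = 7875.58·0.0203333 / (1 − 1.02033^(−60)).
Denominator 1 − (1+r)^(−60) = 0.701134691.
P = 160.137 / 0.701134691 ≈ 228.40.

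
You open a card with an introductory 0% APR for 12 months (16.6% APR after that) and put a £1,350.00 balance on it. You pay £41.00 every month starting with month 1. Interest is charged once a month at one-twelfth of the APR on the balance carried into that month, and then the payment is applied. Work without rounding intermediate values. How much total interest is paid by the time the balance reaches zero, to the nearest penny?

£161.98

Promo months 1–12 at r₀ = 0%/12 = 0; months 13+ at r₁ = 16.6%/12 = 0.0138333.
After month 12 (no interest yet): B = £1,350.00 − 12·£41.00 = £858.00.
Then at r₁ with £41.00/mo: n₂ = −ln(1 − r₁·B/P)/ln(1+r₁) ≈ 24.88 → 25 more payments.
Total paid = 36·£41.00 + £35.98 = £1,511.98; interest = £1,511.98 − £1,350.00 = £161.98.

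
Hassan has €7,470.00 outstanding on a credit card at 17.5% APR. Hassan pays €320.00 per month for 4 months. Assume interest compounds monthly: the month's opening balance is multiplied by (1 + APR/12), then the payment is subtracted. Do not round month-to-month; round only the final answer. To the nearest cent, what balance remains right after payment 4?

Monthly rate r = 17.5%/12 = 1.45833% = 0.0145833.
Each month: B ← B·(1+r) − €320.00.
Month 1: interest €108.94; balance after payment €7,258.94.
Month 2: interest €105.86; balance after payment €7,044.80.
Month 3: interest €102.74; balance after payment €6,827.53.
Month 4: interest €99.57; balance after payment €6,607.10.

€6,607.10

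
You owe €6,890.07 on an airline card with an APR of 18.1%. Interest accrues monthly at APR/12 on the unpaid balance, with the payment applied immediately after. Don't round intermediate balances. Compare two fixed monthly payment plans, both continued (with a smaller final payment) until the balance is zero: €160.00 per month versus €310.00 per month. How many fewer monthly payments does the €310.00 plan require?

Monthly rate r = 18.1%/12 = 1.50833% = 0.0150833.
At €160.00/mo: n = ⌈−ln(1 − rB₀/P)/ln(1+r)⌉ = 71 payments (last €5.79); total interest = total paid − €6,890.07 = €4,315.72.
At €310.00/mo: 28 payments (last €85.86); total interest €1,565.79.
Payments saved = 71 − 28 = 43.

43 fewer payments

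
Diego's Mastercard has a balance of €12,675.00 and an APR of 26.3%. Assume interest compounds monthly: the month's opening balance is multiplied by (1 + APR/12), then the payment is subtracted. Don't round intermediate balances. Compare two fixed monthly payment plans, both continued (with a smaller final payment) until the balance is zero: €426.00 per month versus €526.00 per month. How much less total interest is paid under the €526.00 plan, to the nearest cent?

€2,524.47

Monthly rate r = 26.3%/12 = 2.19167% = 0.0219167.
At €426.00/mo: n = ⌈−ln(1 − rB₀/P)/ln(1+r)⌉ = 49 payments (last €299.58); total interest = total paid − €12,675.00 = €8,072.58.
At €526.00/mo: 35 payments (last €339.11); total interest €5,548.11.
Interest saved = €8,072.58 − €5,548.11 = €2,524.47.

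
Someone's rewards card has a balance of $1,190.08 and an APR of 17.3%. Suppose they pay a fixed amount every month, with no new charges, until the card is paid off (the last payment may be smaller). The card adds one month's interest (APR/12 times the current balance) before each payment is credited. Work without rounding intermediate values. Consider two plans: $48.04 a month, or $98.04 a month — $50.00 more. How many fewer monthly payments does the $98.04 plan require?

17 fewer payments

Monthly rate r = 17.3%/12 = 1.44167% = 0.0144167.
At $48.04/mo: n = ⌈−ln(1 − rB₀/P)/ln(1+r)⌉ = 31 payments (last $41.71); total interest = total paid − $1,190.08 = $292.83.
At $98.04/mo: 14 payments (last $43.28); total interest $127.72.
Payments saved = 31 − 14 = 17.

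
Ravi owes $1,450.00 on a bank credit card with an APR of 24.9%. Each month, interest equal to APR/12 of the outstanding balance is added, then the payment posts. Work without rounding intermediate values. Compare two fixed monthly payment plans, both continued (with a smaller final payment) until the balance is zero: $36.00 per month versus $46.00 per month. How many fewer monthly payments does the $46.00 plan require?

Monthly rate r = 24.9%/12 = 2.075% = 0.02075.
At $36.00/mo: n = ⌈−ln(1 − rB₀/P)/ln(1+r)⌉ = 88 payments (last $34.50); total interest = total paid − $1,450.00 = $1,716.50.
At $46.00/mo: 52 payments (last $31.72); total interest $927.72.
Payments saved = 88 − 52 = 36.

36 fewer payments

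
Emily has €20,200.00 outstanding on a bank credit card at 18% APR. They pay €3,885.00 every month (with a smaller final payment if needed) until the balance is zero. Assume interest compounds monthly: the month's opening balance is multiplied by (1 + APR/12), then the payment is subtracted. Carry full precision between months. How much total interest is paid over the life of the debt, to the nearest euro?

Monthly rate r = 18%/12 = 1.5% = 0.015.
Payoff takes n = ⌈−ln(1 − rB₀/P)/ln(1+r)⌉ = ⌈5.454⌉ = 6 payments; the last is €1,770.75.
Total paid = 5·€3,885.00 + €1,770.75 = €21,195.75.
Total interest = total paid − principal = €21,195.75 − €20,200.00 = €995.75.

€996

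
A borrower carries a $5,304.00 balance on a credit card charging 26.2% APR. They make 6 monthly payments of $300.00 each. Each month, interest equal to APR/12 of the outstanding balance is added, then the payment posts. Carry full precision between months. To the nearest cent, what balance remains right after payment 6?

$4,136.71

Monthly rate r = 26.2%/12 = 2.18333% = 0.0218333.
Each month: B ← B·(1+r) − $300.00.
Month 1: interest $115.80; balance after payment $5,119.80.
Month 2: interest $111.78; balance after payment $4,931.59.
Month 3: interest $107.67; balance after payment $4,739.26.
Month 4: interest $103.47; balance after payment $4,542.73.
Month 5: interest $99.18; balance after payment $4,341.92.
Month 6: interest $94.80; balance after payment $4,136.71.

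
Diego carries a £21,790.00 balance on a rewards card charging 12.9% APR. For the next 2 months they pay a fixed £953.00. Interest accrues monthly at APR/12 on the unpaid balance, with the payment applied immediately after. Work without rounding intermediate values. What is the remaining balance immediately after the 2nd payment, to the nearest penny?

£20,344.76

Monthly rate r = 12.9%/12 = 1.075% = 0.01075.
Each month: B ← B·(1+r) − £953.00.
Month 1: interest £234.24; balance after payment £21,071.24.
Month 2: interest £226.52; balance after payment £20,344.76.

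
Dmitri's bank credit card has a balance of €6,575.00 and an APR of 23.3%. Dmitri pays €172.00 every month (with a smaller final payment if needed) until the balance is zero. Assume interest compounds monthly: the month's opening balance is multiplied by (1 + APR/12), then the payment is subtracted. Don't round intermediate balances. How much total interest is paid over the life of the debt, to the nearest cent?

Monthly rate r = 23.3%/12 = 1.94167% = 0.0194167.
Payoff takes n = ⌈−ln(1 − rB₀/P)/ln(1+r)⌉ = ⌈70.498⌉ = 71 payments; the last is €86.02.
Total paid = 70·€172.00 + €86.02 = €12,126.02.
Total interest = total paid − principal = €12,126.02 − €6,575.00 = €5,551.02.

€5,551.02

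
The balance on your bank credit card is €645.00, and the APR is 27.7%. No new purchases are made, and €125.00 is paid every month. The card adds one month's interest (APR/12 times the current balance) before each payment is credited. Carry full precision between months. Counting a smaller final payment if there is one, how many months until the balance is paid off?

Monthly rate r = 27.7%/12 = 2.30833% = 0.0230833.
Recurrence: B ← B·(1+r) − €125.00.
Month 1: interest €14.89; balance after payment €534.89.
Month 2: interest €12.35; balance after payment €422.24.
Month 3: interest €9.75; balance after payment €306.98.
Month 4: interest €7.09; balance after payment €189.07.
Month 5: interest €4.36; balance after payment €68.43.
Month 6: interest €1.58; balance after payment €0.00.

6 months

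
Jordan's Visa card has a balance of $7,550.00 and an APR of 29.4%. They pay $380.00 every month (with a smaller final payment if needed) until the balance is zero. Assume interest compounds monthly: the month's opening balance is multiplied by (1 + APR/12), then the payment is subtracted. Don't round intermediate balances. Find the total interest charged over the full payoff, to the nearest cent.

Monthly rate r = 29.4%/12 = 2.45% = 0.0245.
Payoff takes n = ⌈−ln(1 − rB₀/P)/ln(1+r)⌉ = ⌈27.558⌉ = 28 payments; the last is $213.34.
Total paid = 27·$380.00 + $213.34 = $10,473.34.
Total interest = total paid − principal = $10,473.34 − $7,550.00 = $2,923.34.

$2,923.34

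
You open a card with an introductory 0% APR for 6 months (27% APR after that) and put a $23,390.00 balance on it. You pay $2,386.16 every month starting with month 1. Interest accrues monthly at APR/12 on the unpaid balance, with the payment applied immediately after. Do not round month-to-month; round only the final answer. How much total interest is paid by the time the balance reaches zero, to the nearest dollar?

Promo months 1–6 at r₀ = 0%/12 = 0; months 7+ at r₁ = 27%/12 = 0.0225.
After month 6 (no interest yet): B = $23,390.00 − 6·$2,386.16 = $9,073.04.
Then at r₁ with $2,386.16/mo: n₂ = −ln(1 − r₁·B/P)/ln(1+r₁) ≈ 4.02 → 5 more payments.
Total paid = 10·$2,386.16 + $46.99 = $23,908.59; interest = $23,908.59 − $23,390.00 = $518.59.

$519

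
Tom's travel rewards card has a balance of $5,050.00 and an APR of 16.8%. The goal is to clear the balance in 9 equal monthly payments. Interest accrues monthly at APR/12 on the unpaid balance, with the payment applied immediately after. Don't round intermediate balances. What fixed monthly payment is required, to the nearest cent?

Monthly rate r = 16.8%/12 = 1.4% = 0.014.
Level-payment amortization: P = B₀·r / (1 − (1+r)^(−n)) = 5050.00·0.014 / (1 − 1.014^(−9)).
Denominator 1 − (1+r)^(−9) = 0.117614414.
P = 70.7 / 0.117614414 ≈ 601.12.

$601.12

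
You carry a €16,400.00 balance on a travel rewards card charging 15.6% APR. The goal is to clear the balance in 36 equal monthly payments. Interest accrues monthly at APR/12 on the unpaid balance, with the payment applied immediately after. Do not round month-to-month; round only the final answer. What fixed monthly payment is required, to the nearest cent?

€573.34

Monthly rate r = 15.6%/12 = 1.3% = 0.013.
Level-payment amortization: P = B₀·r / (1 − (1+r)^(−n)) = 16400.00·0.013 / (1 − 1.013^(−36)).
Denominator 1 − (1+r)^(−36) = 0.371854913.
P = 213.2 / 0.371854913 ≈ 573.34.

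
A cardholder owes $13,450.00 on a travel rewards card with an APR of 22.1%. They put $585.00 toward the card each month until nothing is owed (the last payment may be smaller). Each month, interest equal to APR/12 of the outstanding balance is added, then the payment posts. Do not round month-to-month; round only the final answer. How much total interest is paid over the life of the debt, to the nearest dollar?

Monthly rate r = 22.1%/12 = 1.84167% = 0.0184167.
Payoff takes n = ⌈−ln(1 − rB₀/P)/ln(1+r)⌉ = ⌈30.174⌉ = 31 payments; the last is $102.63.
Total paid = 30·$585.00 + $102.63 = $17,652.63.
Total interest = total paid − principal = $17,652.63 − $13,450.00 = $4,202.63.

$4,203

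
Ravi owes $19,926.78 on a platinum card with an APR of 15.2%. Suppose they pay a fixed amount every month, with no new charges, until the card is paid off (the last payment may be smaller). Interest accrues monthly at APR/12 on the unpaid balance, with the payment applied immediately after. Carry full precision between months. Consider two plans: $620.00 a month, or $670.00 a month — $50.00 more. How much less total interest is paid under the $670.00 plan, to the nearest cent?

Monthly rate r = 15.2%/12 = 1.26667% = 0.0126667.
At $620.00/mo: n = ⌈−ln(1 − rB₀/P)/ln(1+r)⌉ = 42 payments (last $329.43); total interest = total paid − $19,926.78 = $5,822.65.
At $670.00/mo: 38 payments (last $376.01); total interest $5,239.23.
Interest saved = $5,822.65 − $5,239.23 = $583.42.

$583.42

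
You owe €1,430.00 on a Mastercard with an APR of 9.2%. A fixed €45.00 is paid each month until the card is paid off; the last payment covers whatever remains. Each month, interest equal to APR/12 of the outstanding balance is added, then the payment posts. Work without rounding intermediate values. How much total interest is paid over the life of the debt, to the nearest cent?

Monthly rate r = 9.2%/12 = 0.766667% = 0.00766667.
Payoff takes n = ⌈−ln(1 − rB₀/P)/ln(1+r)⌉ = ⌈36.560⌉ = 37 payments; the last is €25.24.
Total paid = 36·€45.00 + €25.24 = €1,645.24.
Total interest = total paid − principal = €1,645.24 − €1,430.00 = €215.24.

€215.24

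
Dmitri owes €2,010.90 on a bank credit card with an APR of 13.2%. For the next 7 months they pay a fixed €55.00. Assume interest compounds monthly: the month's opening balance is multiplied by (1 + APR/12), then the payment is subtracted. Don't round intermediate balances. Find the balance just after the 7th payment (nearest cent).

€1,773.00

Monthly rate r = 13.2%/12 = 1.1% = 0.011.
Each month: B ← B·(1+r) − €55.00.
Month 1: interest €22.12; balance after payment €1,978.02.
Month 2: interest €21.76; balance after payment €1,944.78.
Month 3: interest €21.39; balance after payment €1,911.17.
Month 4: interest €21.02; balance after payment €1,877.19.
Month 5: interest €20.65; balance after payment €1,842.84.
Month 6: interest €20.27; balance after payment €1,808.11.
Month 7: interest €19.89; balance after payment €1,773.00.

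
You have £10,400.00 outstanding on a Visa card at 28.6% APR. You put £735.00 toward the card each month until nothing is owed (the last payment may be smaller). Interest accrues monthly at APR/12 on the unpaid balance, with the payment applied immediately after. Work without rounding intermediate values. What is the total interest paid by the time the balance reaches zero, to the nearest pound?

Monthly rate r = 28.6%/12 = 2.38333% = 0.0238333.
Payoff takes n = ⌈−ln(1 − rB₀/P)/ln(1+r)⌉ = ⌈17.464⌉ = 18 payments; the last is £342.88.
Total paid = 17·£735.00 + £342.88 = £12,837.88.
Total interest = total paid − principal = £12,837.88 − £10,400.00 = £2,437.88.

£2,438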